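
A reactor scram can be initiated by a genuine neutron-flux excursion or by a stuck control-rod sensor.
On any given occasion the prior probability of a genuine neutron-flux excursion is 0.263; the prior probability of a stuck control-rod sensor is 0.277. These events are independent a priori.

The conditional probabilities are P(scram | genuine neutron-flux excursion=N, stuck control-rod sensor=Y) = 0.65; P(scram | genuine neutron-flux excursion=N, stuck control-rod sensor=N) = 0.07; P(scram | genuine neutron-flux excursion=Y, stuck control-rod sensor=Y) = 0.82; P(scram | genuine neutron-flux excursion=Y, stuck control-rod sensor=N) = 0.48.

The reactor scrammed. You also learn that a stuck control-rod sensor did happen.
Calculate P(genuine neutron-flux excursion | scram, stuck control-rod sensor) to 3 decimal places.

P(scram | stuck control-rod sensor) = 0.65·0.737 + 0.82·0.263 = 0.479050 + 0.215660 = 0.694710
Of this, 0.215660 comes from 0.82·0.263 (the genuine neutron-flux excursion=true cases).
P(genuine neutron-flux excursion | scram, stuck control-rod sensor) = 0.215660 / 0.694710 ≈ 0.310

P(genuine neutron-flux excursion | scram, stuck control-rod sensor) ≈ 0.310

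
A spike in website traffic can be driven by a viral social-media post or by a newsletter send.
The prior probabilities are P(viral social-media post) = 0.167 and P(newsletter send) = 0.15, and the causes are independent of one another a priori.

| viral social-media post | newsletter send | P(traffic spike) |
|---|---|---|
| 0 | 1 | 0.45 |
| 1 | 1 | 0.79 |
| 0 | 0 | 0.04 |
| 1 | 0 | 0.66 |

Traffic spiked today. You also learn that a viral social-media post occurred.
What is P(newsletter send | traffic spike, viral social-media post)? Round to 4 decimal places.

P(newsletter send | traffic spike, viral social-media post) ≈ 0.1744

For the numerator, keep only newsletter send=true terms: 0.79×0.15 = 0.118500
The normalizing constant is 0.66×0.85 + 0.79×0.15 = 0.679500
Posterior = 0.118500 / 0.679500 ≈ 0.1744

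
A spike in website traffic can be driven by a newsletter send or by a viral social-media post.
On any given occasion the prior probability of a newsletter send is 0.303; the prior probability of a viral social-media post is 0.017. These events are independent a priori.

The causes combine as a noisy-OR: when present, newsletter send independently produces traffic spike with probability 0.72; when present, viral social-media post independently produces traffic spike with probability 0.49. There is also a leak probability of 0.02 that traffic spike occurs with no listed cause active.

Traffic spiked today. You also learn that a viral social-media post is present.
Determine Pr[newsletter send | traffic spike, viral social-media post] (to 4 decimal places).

Under noisy-OR, P(traffic spike | causes) = 1 − (1−0.02)·∏(1−qᵢ) over the active causes.
Enumerate both values of newsletter send and weight by the priors:
  P(traffic spike | viral social-media post) = 0.5002·0.697 + 0.860056·0.303
        = 0.348639 + 0.260597 = 0.609236
The terms with newsletter send present sum to 0.260597, so
  P(newsletter send | traffic spike, viral social-media post) = 0.260597 / 0.609236 ≈ 0.4277

Pr[newsletter send | traffic spike, viral social-media post] ≈ 0.4277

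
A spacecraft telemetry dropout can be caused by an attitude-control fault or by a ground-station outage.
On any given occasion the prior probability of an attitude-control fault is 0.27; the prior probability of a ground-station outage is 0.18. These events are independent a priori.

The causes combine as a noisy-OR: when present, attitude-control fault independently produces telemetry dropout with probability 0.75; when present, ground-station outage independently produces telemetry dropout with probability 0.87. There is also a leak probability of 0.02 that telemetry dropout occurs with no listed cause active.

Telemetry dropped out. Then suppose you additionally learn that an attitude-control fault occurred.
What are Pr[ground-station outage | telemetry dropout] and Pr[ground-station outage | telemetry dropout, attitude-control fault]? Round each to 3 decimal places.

Pr[ground-station outage | telemetry dropout] ≈ 0.474; Pr[ground-station outage | telemetry dropout, attitude-control fault] ≈ 0.220

Under noisy-OR, P(telemetry dropout | causes) = 1 − (1−0.02)·∏(1−qᵢ) over the active causes.
For the numerator, keep only ground-station outage=true terms: 0.114660 + 0.047052 = 0.161712
The normalizing constant is 0.02×0.73×0.82 + 0.8726×0.73×0.18 + 0.755×0.27×0.82 + 0.96815×0.27×0.18 = 0.340841
P(ground-station outage | telemetry dropout) = 0.161712/0.340841 ≈ 0.474

Now condition on the additional information:
Sum P(telemetry dropout|·) weighted by the priors over both values of ground-station outage:
  P(telemetry dropout | attitude-control fault) = 0.755×0.82 + 0.96815×0.18
        = 0.619100 + 0.174267 = 0.793367
The terms with ground-station outage present sum to 0.174267, so
  P(ground-station outage | telemetry dropout, attitude-control fault) = 0.174267 / 0.793367 ≈ 0.220
Conditioning on attitude-control fault lowers the posterior on ground-station outage: the classic explaining-away effect in a common-effect structure.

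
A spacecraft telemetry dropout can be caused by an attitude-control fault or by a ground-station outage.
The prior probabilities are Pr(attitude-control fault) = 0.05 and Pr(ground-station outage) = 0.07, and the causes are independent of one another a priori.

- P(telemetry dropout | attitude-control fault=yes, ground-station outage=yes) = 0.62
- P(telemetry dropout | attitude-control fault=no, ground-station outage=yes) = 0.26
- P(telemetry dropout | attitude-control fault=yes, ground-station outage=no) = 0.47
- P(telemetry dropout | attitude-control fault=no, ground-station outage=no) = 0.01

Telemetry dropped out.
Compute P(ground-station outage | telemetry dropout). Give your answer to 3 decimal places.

Sum P(telemetry dropout|·) weighted by the priors over the 4 (attitude-control fault, ground-station outage) configurations:
  P(telemetry dropout) = 0.01×0.95×0.93 + 0.26×0.95×0.07 + 0.47×0.05×0.93 + 0.62×0.05×0.07
        = 0.008835 + 0.017290 + 0.021855 + 0.002170 = 0.050150
Keeping only the ground-station outage-present terms gives 0.019460, so
  P(ground-station outage | telemetry dropout) = 0.019460 / 0.050150 ≈ 0.388

P(ground-station outage | telemetry dropout) ≈ 0.388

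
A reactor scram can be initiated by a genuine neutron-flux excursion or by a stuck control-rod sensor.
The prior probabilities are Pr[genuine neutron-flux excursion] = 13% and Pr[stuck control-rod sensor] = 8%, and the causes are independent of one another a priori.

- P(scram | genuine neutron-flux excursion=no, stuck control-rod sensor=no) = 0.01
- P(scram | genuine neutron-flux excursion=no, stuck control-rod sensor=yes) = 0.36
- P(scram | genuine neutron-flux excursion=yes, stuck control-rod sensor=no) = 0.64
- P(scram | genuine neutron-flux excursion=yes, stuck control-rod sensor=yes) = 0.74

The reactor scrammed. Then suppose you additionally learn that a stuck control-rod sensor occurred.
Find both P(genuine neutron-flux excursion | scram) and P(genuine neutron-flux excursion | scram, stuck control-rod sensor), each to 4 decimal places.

P(genuine neutron-flux excursion | scram) ≈ 0.7182; P(genuine neutron-flux excursion | scram, stuck control-rod sensor) ≈ 0.2350

P(scram) = 0.01·0.87·0.92 + 0.36·0.87·0.08 + 0.64·0.13·0.92 + 0.74·0.13·0.08 = 0.008004 + 0.025056 + 0.076544 + 0.007696 = 0.117300
The genuine neutron-flux excursion-present share is 0.076544 + 0.007696 = 0.084240.
Hence the posterior is 0.084240/0.117300 ≈ 0.7182.

Now also conditioning on stuck control-rod sensor=true:
P(scram | stuck control-rod sensor) = 0.36×0.87 + 0.74×0.13 = 0.313200 + 0.096200 = 0.409400
The genuine neutron-flux excursion-present share is 0.74×0.13 = 0.096200.
So P(genuine neutron-flux excursion | scram, stuck control-rod sensor) = 0.096200/0.409400 ≈ 0.2350.
Conditioning on stuck control-rod sensor lowers the posterior on genuine neutron-flux excursion: the classic explaining-away effect in a common-effect structure.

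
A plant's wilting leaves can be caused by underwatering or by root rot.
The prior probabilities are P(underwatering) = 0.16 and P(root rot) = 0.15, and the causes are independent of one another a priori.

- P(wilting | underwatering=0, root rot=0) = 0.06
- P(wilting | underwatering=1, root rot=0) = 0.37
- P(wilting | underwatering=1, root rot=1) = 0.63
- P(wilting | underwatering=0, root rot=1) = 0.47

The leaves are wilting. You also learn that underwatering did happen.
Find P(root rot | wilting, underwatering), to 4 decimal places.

P(root rot | wilting, underwatering) ≈ 0.2311

Weight on root rot=true, given the evidence: 0.63×0.15 = 0.094500
Denominator P(wilting | underwatering): 0.37×0.85 + 0.63×0.15 = 0.409000
Posterior = 0.094500 / 0.409000 ≈ 0.2311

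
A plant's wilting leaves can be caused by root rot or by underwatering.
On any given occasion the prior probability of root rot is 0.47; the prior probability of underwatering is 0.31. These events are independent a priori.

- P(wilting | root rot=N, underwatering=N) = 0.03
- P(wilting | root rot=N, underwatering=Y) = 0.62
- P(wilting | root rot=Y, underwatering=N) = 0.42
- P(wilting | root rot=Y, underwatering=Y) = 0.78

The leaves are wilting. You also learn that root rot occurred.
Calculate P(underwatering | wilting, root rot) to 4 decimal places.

P(wilting | root rot) = 0.42*0.69 + 0.78*0.31 = 0.289800 + 0.241800 = 0.531600
Restricting to configurations with underwatering present: 0.78*0.31 = 0.241800.
So P(underwatering | wilting, root rot) = 0.241800/0.531600 ≈ 0.4549.

P(underwatering | wilting, root rot) ≈ 0.4549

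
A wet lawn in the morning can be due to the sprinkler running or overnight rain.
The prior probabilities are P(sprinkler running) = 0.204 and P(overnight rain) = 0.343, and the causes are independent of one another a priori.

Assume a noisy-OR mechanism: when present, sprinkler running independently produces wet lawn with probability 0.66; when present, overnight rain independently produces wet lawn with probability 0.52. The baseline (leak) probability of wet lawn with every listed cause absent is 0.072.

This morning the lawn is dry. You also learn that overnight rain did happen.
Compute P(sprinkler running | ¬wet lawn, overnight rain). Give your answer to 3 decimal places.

P(sprinkler running | ¬wet lawn, overnight rain) ≈ 0.080

Under noisy-OR, P(wet lawn | causes) = 1 − (1−0.072)·∏(1−qᵢ) over the active causes.
Weight on sprinkler running=true, given the evidence: 0.15145×0.204 = 0.030896
Normalizer over all consistent configurations: 0.44544×0.796 + 0.15145×0.204 = 0.385466
P(sprinkler running | ¬wet lawn, overnight rain) = 0.030896/0.385466 ≈ 0.080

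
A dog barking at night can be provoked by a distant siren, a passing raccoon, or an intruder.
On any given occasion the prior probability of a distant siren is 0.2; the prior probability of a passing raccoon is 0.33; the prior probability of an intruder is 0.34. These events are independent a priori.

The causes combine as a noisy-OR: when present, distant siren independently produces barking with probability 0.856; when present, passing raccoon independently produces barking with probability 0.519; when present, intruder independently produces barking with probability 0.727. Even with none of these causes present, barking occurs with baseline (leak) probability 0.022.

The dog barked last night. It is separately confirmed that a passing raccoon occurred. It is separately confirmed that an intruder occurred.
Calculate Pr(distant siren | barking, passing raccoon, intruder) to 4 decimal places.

Pr(distant siren | barking, passing raccoon, intruder) ≈ 0.2197

Under noisy-OR, P(barking | causes) = 1 − (1−0.022)·∏(1−qᵢ) over the active causes.
Weight on distant siren=true, given the evidence: 0.981507×0.2 = 0.196301
The normalizing constant is 0.871576×0.8 + 0.981507×0.2 = 0.893562
P(distant siren | barking, passing raccoon, intruder) = 0.196301/0.893562 ≈ 0.2197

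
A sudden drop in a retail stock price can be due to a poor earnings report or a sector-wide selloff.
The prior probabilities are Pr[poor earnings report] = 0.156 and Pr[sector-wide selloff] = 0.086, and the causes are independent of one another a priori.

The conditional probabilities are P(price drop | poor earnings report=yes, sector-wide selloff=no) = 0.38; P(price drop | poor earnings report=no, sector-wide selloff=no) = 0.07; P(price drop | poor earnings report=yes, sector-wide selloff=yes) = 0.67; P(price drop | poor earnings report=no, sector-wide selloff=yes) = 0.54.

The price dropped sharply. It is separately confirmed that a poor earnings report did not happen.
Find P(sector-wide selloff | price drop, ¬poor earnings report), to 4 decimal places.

P(sector-wide selloff | price drop, ¬poor earnings report) ≈ 0.4206

P(price drop | ¬poor earnings report) = 0.07·0.914 + 0.54·0.086 = 0.063980 + 0.046440 = 0.110420
Of this, 0.046440 comes from 0.54·0.086 (the sector-wide selloff=true cases).
Hence the posterior is 0.046440/0.110420 ≈ 0.4206.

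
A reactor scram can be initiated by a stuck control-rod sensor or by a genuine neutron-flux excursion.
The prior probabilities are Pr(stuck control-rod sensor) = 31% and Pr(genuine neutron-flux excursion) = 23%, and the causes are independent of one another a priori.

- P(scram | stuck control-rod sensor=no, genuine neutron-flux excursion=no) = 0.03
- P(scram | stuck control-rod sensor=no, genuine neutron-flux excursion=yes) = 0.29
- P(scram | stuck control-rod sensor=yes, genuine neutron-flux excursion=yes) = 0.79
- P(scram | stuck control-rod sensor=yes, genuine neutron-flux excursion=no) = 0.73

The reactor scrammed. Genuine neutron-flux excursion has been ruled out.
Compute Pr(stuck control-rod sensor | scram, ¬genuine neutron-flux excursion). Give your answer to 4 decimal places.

Pr(stuck control-rod sensor | scram, ¬genuine neutron-flux excursion) ≈ 0.9162

Sum P(scram|·) weighted by the priors over both values of stuck control-rod sensor:
  P(scram | ¬genuine neutron-flux excursion) = 0.03*0.69 + 0.73*0.31
        = 0.020700 + 0.226300 = 0.247000
The terms with stuck control-rod sensor present sum to 0.226300, so
  P(stuck control-rod sensor | scram, ¬genuine neutron-flux excursion) = 0.226300 / 0.247000 ≈ 0.9162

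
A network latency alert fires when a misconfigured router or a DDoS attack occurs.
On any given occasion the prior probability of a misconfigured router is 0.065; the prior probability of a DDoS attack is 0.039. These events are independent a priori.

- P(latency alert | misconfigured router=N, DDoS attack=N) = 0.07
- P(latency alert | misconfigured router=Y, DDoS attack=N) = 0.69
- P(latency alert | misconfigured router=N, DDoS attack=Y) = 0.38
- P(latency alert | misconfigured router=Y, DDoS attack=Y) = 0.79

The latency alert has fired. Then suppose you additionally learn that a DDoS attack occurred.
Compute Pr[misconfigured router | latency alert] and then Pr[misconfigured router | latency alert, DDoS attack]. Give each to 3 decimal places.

For the numerator, keep only misconfigured router=true terms: 0.043101 + 0.002003 = 0.045104
Normalizer over all consistent configurations: 0.07·0.935·0.961 + 0.38·0.935·0.039 + 0.69·0.065·0.961 + 0.79·0.065·0.039 = 0.121858
P(misconfigured router | latency alert) = 0.045104/0.121858 ≈ 0.370

Now also conditioning on DDoS attack=true:
Sum P(latency alert|·) weighted by the priors over both values of misconfigured router:
  P(latency alert | DDoS attack) = 0.38×0.935 + 0.79×0.065
        = 0.355300 + 0.051350 = 0.406650
The terms with misconfigured router present sum to 0.051350, so
  P(misconfigured router | latency alert, DDoS attack) = 0.051350 / 0.406650 ≈ 0.126
Conditioning on DDoS attack lowers the posterior on misconfigured router: the classic explaining-away effect in a common-effect structure.

Pr[misconfigured router | latency alert] ≈ 0.370; Pr[misconfigured router | latency alert, DDoS attack] ≈ 0.126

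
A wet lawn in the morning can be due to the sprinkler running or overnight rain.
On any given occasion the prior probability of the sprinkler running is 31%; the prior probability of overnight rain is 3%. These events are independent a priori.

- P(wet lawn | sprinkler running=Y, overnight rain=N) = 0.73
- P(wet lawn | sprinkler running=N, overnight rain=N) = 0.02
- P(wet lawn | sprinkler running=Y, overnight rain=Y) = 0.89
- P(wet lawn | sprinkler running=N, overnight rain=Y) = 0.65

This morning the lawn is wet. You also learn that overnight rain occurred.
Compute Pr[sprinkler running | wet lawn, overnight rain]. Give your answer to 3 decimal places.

Sum P(wet lawn|·) weighted by the priors over both values of sprinkler running:
  P(wet lawn | overnight rain) = 0.65×0.69 + 0.89×0.31
        = 0.448500 + 0.275900 = 0.724400
Keeping only the sprinkler running-present terms gives 0.275900, so
  P(sprinkler running | wet lawn, overnight rain) = 0.275900 / 0.724400 ≈ 0.381

Pr[sprinkler running | wet lawn, overnight rain] ≈ 0.381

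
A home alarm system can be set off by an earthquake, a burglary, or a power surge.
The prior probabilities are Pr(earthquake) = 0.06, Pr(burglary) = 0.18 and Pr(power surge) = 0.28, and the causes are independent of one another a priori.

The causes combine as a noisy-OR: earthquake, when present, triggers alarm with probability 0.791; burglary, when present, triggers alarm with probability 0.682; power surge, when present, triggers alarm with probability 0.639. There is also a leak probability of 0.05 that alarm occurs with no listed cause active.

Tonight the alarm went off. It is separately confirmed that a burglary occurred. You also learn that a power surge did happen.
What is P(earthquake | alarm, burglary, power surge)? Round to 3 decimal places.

Under noisy-OR, P(alarm | causes) = 1 − (1−0.05)·∏(1−qᵢ) over the active causes.
Sum P(alarm|·) weighted by the priors over both values of earthquake:
  P(alarm | burglary, power surge) = 0.890942*0.94 + 0.977207*0.06
        = 0.837485 + 0.058632 = 0.896117
Keeping only the earthquake-present terms gives 0.058632, so
  P(earthquake | alarm, burglary, power surge) = 0.058632 / 0.896117 ≈ 0.065

P(earthquake | alarm, burglary, power surge) ≈ 0.065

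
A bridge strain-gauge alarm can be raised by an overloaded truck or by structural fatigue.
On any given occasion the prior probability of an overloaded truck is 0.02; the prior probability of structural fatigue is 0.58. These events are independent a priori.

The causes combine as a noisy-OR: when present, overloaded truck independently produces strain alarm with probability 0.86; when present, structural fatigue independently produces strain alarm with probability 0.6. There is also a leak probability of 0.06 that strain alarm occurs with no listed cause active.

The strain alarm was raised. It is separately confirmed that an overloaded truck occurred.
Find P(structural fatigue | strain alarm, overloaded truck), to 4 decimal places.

P(structural fatigue | strain alarm, overloaded truck) ≈ 0.6010

Under noisy-OR, P(strain alarm | causes) = 1 − (1−0.06)·∏(1−qᵢ) over the active causes.
For the numerator, keep only structural fatigue=true terms: 0.94736*0.58 = 0.549469
The normalizing constant is 0.8684*0.42 + 0.94736*0.58 = 0.914197
P(structural fatigue | strain alarm, overloaded truck) = 0.549469/0.914197 ≈ 0.6010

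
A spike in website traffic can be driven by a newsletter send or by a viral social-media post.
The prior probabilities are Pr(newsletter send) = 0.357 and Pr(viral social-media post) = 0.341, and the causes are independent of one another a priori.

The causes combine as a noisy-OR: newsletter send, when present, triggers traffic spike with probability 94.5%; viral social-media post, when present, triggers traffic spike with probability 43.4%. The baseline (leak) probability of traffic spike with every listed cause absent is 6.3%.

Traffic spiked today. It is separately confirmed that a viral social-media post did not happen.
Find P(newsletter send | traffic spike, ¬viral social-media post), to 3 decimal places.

P(newsletter send | traffic spike, ¬viral social-media post) ≈ 0.893

Under noisy-OR, P(traffic spike | causes) = 1 − (1−0.063)·∏(1−qᵢ) over the active causes.
P(traffic spike | ¬viral social-media post) = 0.063*0.643 + 0.948465*0.357 = 0.040509 + 0.338602 = 0.379111
The newsletter send-present share is 0.948465*0.357 = 0.338602.
P(newsletter send | traffic spike, ¬viral social-media post) = 0.338602 / 0.379111 ≈ 0.893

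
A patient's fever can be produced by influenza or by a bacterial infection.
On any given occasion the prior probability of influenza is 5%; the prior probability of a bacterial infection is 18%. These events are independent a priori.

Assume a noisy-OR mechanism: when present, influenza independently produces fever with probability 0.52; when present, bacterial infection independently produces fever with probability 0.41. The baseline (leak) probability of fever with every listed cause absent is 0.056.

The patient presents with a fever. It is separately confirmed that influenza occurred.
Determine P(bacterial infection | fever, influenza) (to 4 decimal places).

Under noisy-OR, P(fever | causes) = 1 − (1−0.056)·∏(1−qᵢ) over the active causes.
P(fever | influenza) = 0.54688·0.82 + 0.732659·0.18 = 0.448442 + 0.131879 = 0.580321
Restricting to configurations with bacterial infection present: 0.732659·0.18 = 0.131879.
So P(bacterial infection | fever, influenza) = 0.131879/0.580321 ≈ 0.2273.

P(bacterial infection | fever, influenza) ≈ 0.2273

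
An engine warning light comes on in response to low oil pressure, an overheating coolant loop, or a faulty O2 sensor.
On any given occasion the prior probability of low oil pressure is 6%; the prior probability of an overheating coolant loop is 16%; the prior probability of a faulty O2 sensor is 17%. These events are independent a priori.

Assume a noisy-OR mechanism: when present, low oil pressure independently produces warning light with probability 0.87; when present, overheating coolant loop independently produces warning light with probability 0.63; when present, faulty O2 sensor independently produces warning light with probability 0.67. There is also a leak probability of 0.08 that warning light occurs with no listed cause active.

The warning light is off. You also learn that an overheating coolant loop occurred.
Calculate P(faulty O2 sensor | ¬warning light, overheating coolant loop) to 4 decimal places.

P(faulty O2 sensor | ¬warning light, overheating coolant loop) ≈ 0.0633

Under noisy-OR, P(warning light | causes) = 1 − (1−0.08)·∏(1−qᵢ) over the active causes.
Numerator (weight on configurations with faulty O2 sensor): 0.017951 + 0.000149 = 0.018100
Denominator P(¬warning light | overheating coolant loop): 0.3404×0.94×0.83 + 0.112332×0.94×0.17 + 0.044252×0.06×0.83 + 0.014603×0.06×0.17 = 0.285884
Posterior = 0.018100 / 0.285884 ≈ 0.0633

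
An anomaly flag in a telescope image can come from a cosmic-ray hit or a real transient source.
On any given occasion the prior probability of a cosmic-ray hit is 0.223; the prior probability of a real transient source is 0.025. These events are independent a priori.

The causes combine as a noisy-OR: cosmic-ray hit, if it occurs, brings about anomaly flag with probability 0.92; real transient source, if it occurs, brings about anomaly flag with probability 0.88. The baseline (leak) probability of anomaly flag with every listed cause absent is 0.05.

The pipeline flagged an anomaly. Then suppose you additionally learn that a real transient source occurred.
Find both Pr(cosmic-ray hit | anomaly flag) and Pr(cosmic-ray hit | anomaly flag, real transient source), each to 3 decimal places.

Under noisy-OR, P(anomaly flag | causes) = 1 − (1−0.05)·∏(1−qᵢ) over the active causes.
Enumerate the 4 (cosmic-ray hit, real transient source) configurations and weight by the priors:
  P(anomaly flag) = 0.05×0.777×0.975 + 0.886×0.777×0.025 + 0.924×0.223×0.975 + 0.99088×0.223×0.025
        = 0.037879 + 0.017211 + 0.200901 + 0.005524 = 0.261515
The terms with cosmic-ray hit present sum to 0.206425, so
  P(cosmic-ray hit | anomaly flag) = 0.206425 / 0.261515 ≈ 0.789

Now also conditioning on real transient source=true:
For the numerator, keep only cosmic-ray hit=true terms: 0.99088*0.223 = 0.220966
Normalizer over all consistent configurations: 0.886*0.777 + 0.99088*0.223 = 0.909388
P(cosmic-ray hit | anomaly flag, real transient source) = 0.220966/0.909388 ≈ 0.243
The drop from 0.789 to 0.243 is the explaining-away (discounting) effect.

Pr(cosmic-ray hit | anomaly flag) ≈ 0.789; Pr(cosmic-ray hit | anomaly flag, real transient source) ≈ 0.243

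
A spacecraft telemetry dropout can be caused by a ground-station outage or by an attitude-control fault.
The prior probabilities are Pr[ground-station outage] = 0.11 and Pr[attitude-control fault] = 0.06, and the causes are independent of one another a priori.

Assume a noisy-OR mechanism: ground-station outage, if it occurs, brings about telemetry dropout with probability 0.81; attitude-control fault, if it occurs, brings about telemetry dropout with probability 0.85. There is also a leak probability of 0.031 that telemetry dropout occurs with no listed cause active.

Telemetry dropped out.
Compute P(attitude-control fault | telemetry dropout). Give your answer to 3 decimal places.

P(attitude-control fault | telemetry dropout) ≈ 0.321

Under noisy-OR, P(telemetry dropout | causes) = 1 − (1−0.031)·∏(1−qᵢ) over the active causes.
Sum P(telemetry dropout|·) weighted by the priors over the 4 (ground-station outage, attitude-control fault) configurations:
  P(telemetry dropout) = 0.031·0.89·0.94 + 0.85465·0.89·0.06 + 0.81589·0.11·0.94 + 0.972383·0.11·0.06
        = 0.025935 + 0.045638 + 0.084363 + 0.006418 = 0.162354
The terms with attitude-control fault present sum to 0.052056, so
  P(attitude-control fault | telemetry dropout) = 0.052056 / 0.162354 ≈ 0.321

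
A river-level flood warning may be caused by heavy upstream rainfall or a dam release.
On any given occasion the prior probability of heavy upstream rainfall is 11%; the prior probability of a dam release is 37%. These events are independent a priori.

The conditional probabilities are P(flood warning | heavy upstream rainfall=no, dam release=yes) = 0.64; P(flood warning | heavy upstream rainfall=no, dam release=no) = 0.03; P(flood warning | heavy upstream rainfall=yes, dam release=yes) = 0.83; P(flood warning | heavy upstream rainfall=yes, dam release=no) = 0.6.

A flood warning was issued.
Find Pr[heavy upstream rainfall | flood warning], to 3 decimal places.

By total probability over the 4 (heavy upstream rainfall, dam release) configurations:
  P(flood warning) = 0.03*0.89*0.63 + 0.64*0.89*0.37 + 0.6*0.11*0.63 + 0.83*0.11*0.37
        = 0.016821 + 0.210752 + 0.041580 + 0.033781 = 0.302934
The terms with heavy upstream rainfall present sum to 0.075361, so
  P(heavy upstream rainfall | flood warning) = 0.075361 / 0.302934 ≈ 0.249

Pr[heavy upstream rainfall | flood warning] ≈ 0.249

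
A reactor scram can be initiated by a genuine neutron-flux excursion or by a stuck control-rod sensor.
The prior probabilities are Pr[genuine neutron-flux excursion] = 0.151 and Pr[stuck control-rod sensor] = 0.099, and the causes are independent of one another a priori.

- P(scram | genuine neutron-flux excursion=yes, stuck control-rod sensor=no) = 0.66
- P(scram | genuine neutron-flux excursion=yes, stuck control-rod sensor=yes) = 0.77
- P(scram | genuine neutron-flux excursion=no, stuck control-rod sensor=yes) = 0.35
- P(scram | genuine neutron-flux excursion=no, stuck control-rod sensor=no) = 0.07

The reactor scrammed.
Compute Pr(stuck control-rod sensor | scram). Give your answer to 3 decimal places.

Pr(stuck control-rod sensor | scram) ≈ 0.222

Enumerate the 4 (genuine neutron-flux excursion, stuck control-rod sensor) configurations and weight by the priors:
  P(scram) = 0.07*0.849*0.901 + 0.35*0.849*0.099 + 0.66*0.151*0.901 + 0.77*0.151*0.099
        = 0.053546 + 0.029418 + 0.089794 + 0.011511 = 0.184269
Configurations with stuck control-rod sensor contribute 0.040929, so
  P(stuck control-rod sensor | scram) = 0.040929 / 0.184269 ≈ 0.222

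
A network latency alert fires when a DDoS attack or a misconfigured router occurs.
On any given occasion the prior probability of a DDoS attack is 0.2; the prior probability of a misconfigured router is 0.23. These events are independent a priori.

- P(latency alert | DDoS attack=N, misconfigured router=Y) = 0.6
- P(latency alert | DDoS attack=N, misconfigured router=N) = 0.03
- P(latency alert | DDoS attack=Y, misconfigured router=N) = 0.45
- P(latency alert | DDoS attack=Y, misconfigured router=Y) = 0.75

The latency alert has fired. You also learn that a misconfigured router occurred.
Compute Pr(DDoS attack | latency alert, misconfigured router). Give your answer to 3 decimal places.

Pr(DDoS attack | latency alert, misconfigured router) ≈ 0.238

Weight on DDoS attack=true, given the evidence: 0.75*0.2 = 0.150000
The normalizing constant is 0.6*0.8 + 0.75*0.2 = 0.630000
P(DDoS attack | latency alert, misconfigured router) = 0.150000/0.630000 ≈ 0.238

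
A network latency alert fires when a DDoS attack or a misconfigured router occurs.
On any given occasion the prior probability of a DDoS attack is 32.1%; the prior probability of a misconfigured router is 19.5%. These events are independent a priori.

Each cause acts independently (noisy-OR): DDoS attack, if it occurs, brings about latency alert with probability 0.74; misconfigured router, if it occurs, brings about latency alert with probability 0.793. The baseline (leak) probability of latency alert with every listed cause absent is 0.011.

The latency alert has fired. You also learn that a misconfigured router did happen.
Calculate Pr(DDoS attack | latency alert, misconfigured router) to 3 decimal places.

Under noisy-OR, P(latency alert | causes) = 1 − (1−0.011)·∏(1−qᵢ) over the active causes.
By total probability over both values of DDoS attack:
  P(latency alert | misconfigured router) = 0.795277*0.679 + 0.946772*0.321
        = 0.539993 + 0.303914 = 0.843907
The terms with DDoS attack present sum to 0.303914, so
  P(DDoS attack | latency alert, misconfigured router) = 0.303914 / 0.843907 ≈ 0.360

Pr(DDoS attack | latency alert, misconfigured router) ≈ 0.360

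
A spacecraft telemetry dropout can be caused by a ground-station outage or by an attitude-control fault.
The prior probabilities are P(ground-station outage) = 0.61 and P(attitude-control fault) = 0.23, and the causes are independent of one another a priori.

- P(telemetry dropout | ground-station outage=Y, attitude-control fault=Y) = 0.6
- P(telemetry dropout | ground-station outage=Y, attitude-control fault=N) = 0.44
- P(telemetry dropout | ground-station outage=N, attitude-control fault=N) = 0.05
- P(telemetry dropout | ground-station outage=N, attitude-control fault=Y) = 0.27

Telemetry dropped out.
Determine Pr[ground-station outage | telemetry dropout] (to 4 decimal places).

P(telemetry dropout) = 0.05·0.39·0.77 + 0.27·0.39·0.23 + 0.44·0.61·0.77 + 0.6·0.61·0.23 = 0.015015 + 0.024219 + 0.206668 + 0.084180 = 0.330082
The ground-station outage-present share is 0.206668 + 0.084180 = 0.290848.
So P(ground-station outage | telemetry dropout) = 0.290848/0.330082 ≈ 0.8811.

Pr[ground-station outage | telemetry dropout] ≈ 0.8811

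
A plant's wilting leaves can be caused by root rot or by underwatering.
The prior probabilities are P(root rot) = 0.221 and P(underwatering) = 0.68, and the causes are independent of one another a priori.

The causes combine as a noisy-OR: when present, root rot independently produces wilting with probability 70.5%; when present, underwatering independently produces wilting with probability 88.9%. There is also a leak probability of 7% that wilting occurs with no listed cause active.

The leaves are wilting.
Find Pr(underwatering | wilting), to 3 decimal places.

Under noisy-OR, P(wilting | causes) = 1 − (1−0.07)·∏(1−qᵢ) over the active causes.
P(wilting) = 0.07×0.779×0.32 + 0.89677×0.779×0.68 + 0.72565×0.221×0.32 + 0.969547×0.221×0.68 = 0.017450 + 0.475037 + 0.051318 + 0.145704 = 0.689509
Of this, 0.620741 comes from 0.475037 + 0.145704 (the underwatering=true cases).
So P(underwatering | wilting) = 0.620741/0.689509 ≈ 0.900.

Pr(underwatering | wilting) ≈ 0.900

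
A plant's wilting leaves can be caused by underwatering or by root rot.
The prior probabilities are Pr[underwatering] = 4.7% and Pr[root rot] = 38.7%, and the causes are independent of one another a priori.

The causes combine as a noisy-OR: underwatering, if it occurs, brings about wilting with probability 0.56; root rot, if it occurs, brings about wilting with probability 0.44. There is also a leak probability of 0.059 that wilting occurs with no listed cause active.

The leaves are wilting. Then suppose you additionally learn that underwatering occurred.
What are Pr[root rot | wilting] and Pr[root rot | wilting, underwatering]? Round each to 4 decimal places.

Under noisy-OR, P(wilting | causes) = 1 − (1−0.059)·∏(1−qᵢ) over the active causes.
P(wilting) = 0.059×0.953×0.613 + 0.47304×0.953×0.387 + 0.58596×0.047×0.613 + 0.768138×0.047×0.387 = 0.034467 + 0.174462 + 0.016882 + 0.013972 = 0.239783
The root rot-present share is 0.174462 + 0.013972 = 0.188434.
P(root rot | wilting) = 0.188434 / 0.239783 ≈ 0.7859

Now also conditioning on underwatering=true:
P(wilting | underwatering) = 0.58596·0.613 + 0.768138·0.387 = 0.359193 + 0.297269 = 0.656462
Of this, 0.297269 comes from 0.768138·0.387 (the root rot=true cases).
So P(root rot | wilting, underwatering) = 0.297269/0.656462 ≈ 0.4528.

Pr[root rot | wilting] ≈ 0.7859; Pr[root rot | wilting, underwatering] ≈ 0.4528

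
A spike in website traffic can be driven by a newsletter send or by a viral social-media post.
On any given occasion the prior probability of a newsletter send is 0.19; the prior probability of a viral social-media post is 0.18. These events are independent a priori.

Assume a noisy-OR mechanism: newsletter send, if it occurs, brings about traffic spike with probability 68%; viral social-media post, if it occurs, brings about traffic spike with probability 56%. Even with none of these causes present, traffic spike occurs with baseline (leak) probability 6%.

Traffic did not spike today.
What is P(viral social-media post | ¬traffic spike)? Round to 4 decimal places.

Under noisy-OR, P(traffic spike | causes) = 1 − (1−0.06)·∏(1−qᵢ) over the active causes.
Weight on viral social-media post=true, given the evidence: 0.060303 + 0.004526 = 0.064829
Normalizer over all consistent configurations: 0.94*0.81*0.82 + 0.4136*0.81*0.18 + 0.3008*0.19*0.82 + 0.132352*0.19*0.18 = 0.736042
Posterior = 0.064829 / 0.736042 ≈ 0.0881

P(viral social-media post | ¬traffic spike) ≈ 0.0881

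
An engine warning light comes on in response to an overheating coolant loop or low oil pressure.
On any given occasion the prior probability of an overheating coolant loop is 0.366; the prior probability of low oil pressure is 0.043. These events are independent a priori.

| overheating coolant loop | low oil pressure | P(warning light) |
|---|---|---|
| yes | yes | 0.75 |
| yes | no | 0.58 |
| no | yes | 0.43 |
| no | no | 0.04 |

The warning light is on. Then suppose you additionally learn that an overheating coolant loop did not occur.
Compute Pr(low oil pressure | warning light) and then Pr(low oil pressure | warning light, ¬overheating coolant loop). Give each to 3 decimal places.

Pr(low oil pressure | warning light) ≈ 0.094; Pr(low oil pressure | warning light, ¬overheating coolant loop) ≈ 0.326

P(warning light) = 0.04·0.634·0.957 + 0.43·0.634·0.043 + 0.58·0.366·0.957 + 0.75·0.366·0.043 = 0.024270 + 0.011723 + 0.203152 + 0.011803 = 0.250948
The low oil pressure-present share is 0.011723 + 0.011803 = 0.023526.
So P(low oil pressure | warning light) = 0.023526/0.250948 ≈ 0.094.

Now condition on the additional information:
Sum P(warning light|·) weighted by the priors over both values of low oil pressure:
  P(warning light | ¬overheating coolant loop) = 0.04·0.957 + 0.43·0.043
        = 0.038280 + 0.018490 = 0.056770
Configurations with low oil pressure contribute 0.018490, so
  P(low oil pressure | warning light, ¬overheating coolant loop) = 0.018490 / 0.056770 ≈ 0.326
Ruling out overheating coolant loop raises the posterior on low oil pressure — the flip side of explaining away.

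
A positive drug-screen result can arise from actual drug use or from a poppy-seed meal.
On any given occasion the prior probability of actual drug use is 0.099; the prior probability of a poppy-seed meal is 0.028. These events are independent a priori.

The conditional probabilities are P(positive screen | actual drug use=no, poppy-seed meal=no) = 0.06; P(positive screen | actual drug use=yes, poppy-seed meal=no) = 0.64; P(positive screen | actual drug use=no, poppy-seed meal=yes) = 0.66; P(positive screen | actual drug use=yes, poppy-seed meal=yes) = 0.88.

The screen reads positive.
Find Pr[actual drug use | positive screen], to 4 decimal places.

Pr[actual drug use | positive screen] ≈ 0.4806

For the numerator, keep only actual drug use=true terms: 0.061586 + 0.002439 = 0.064025
The normalizing constant is 0.06·0.901·0.972 + 0.66·0.901·0.028 + 0.64·0.099·0.972 + 0.88·0.099·0.028 = 0.133221
P(actual drug use | positive screen) = 0.064025/0.133221 ≈ 0.4806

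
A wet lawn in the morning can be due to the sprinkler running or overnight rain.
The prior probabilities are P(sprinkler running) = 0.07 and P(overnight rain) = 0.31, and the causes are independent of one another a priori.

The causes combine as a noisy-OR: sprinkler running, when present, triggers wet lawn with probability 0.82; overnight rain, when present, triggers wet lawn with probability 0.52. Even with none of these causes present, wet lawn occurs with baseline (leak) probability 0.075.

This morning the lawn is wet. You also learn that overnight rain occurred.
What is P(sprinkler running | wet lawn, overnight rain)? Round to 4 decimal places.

Under noisy-OR, P(wet lawn | causes) = 1 − (1−0.075)·∏(1−qᵢ) over the active causes.
Weight on sprinkler running=true, given the evidence: 0.92008·0.07 = 0.064406
Denominator P(wet lawn | overnight rain): 0.556·0.93 + 0.92008·0.07 = 0.581486
P(sprinkler running | wet lawn, overnight rain) = 0.064406/0.581486 ≈ 0.1108

P(sprinkler running | wet lawn, overnight rain) ≈ 0.1108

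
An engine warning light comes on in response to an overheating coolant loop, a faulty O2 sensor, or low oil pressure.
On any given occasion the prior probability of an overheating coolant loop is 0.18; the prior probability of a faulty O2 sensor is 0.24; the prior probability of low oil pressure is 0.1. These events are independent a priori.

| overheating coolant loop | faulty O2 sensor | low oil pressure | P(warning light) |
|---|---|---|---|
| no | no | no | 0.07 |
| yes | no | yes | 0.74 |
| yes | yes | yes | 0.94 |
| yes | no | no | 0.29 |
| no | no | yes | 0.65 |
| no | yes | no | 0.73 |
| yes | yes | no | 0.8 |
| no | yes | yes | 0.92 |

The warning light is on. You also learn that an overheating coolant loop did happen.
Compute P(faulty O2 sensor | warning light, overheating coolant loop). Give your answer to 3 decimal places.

P(warning light | overheating coolant loop) = 0.29*0.76*0.9 + 0.74*0.76*0.1 + 0.8*0.24*0.9 + 0.94*0.24*0.1 = 0.198360 + 0.056240 + 0.172800 + 0.022560 = 0.449960
Restricting to configurations with faulty O2 sensor present: 0.172800 + 0.022560 = 0.195360.
P(faulty O2 sensor | warning light, overheating coolant loop) = 0.195360 / 0.449960 ≈ 0.434

P(faulty O2 sensor | warning light, overheating coolant loop) ≈ 0.434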